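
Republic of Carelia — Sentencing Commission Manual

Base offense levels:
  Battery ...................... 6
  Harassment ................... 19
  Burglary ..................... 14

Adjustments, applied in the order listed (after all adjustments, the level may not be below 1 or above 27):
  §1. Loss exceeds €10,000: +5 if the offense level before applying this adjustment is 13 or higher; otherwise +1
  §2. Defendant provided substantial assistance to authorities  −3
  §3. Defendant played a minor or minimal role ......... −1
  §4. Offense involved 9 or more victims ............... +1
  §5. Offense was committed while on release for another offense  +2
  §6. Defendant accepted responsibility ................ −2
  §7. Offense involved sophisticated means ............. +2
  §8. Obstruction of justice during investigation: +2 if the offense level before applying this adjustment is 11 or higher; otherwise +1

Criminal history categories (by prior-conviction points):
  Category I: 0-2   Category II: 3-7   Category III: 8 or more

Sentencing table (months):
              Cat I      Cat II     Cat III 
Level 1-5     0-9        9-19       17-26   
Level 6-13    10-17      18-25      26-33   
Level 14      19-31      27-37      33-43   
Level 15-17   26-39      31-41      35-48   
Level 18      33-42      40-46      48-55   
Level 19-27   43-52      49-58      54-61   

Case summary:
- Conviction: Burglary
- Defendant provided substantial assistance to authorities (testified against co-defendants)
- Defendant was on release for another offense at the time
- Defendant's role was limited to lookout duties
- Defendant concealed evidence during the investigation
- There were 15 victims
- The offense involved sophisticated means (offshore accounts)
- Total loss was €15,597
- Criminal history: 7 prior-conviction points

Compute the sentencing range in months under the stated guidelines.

49-58 months

Base offense level for burglary: 14.
§1 applies (level before this adjustment is 14 ≥ 13, so +5): 14 + 5 = 19.
§2 applies: 19 − 3 = 16.
§3 applies: 16 − 1 = 15.
§4 applies: 15 + 1 = 16.
§5 applies: 16 + 2 = 18.
§6 does not apply.
§7 applies: 18 + 2 = 20.
§8 applies (level before this adjustment is 20 ≥ 11, so +2): 20 + 2 = 22.
Final offense level: 22.
Criminal history: 7 prior points → Category II (3-7).
Level 22 falls in the 19-27 band.
Grid: Level 19-27 × Category II = 49-58 months.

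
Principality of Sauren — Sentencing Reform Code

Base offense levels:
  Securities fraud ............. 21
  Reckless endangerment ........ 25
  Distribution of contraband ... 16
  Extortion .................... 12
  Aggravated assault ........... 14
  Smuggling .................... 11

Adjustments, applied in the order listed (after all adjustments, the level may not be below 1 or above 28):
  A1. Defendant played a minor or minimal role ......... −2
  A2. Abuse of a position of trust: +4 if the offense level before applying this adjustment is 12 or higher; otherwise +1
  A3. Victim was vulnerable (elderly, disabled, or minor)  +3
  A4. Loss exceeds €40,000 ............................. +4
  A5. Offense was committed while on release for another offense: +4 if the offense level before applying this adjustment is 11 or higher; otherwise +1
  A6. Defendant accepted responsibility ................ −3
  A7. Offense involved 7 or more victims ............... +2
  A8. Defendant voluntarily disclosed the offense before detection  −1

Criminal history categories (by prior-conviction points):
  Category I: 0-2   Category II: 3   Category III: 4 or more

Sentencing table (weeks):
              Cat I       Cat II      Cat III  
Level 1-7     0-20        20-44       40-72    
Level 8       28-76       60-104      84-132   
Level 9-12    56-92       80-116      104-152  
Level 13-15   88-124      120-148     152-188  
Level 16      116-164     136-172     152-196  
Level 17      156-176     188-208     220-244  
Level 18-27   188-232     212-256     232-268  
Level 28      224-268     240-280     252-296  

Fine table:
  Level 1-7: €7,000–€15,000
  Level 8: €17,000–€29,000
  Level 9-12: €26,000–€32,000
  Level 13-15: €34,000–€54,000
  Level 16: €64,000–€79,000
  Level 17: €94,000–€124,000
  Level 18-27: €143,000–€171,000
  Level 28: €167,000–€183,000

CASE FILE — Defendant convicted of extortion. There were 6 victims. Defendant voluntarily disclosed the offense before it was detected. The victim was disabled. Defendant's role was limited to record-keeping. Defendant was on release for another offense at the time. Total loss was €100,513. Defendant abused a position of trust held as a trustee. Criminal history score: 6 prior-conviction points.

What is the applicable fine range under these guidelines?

€143,000–€171,000

Base offense level for extortion: 12.
A1 applies: 12 − 2 = 10.
A2 applies (level before this adjustment is 10 < 12, so +1): 10 + 1 = 11.
A3 applies: 11 + 3 = 14.
A4 applies: 14 + 4 = 18.
A5 applies (level before this adjustment is 18 ≥ 11, so +4): 18 + 4 = 22.
A6 does not apply.
A8 applies: 22 − 1 = 21.
Final offense level: 21.
Level 21 falls in the 18-27 band.
Fine table: Level 18-27 → €143,000–€171,000.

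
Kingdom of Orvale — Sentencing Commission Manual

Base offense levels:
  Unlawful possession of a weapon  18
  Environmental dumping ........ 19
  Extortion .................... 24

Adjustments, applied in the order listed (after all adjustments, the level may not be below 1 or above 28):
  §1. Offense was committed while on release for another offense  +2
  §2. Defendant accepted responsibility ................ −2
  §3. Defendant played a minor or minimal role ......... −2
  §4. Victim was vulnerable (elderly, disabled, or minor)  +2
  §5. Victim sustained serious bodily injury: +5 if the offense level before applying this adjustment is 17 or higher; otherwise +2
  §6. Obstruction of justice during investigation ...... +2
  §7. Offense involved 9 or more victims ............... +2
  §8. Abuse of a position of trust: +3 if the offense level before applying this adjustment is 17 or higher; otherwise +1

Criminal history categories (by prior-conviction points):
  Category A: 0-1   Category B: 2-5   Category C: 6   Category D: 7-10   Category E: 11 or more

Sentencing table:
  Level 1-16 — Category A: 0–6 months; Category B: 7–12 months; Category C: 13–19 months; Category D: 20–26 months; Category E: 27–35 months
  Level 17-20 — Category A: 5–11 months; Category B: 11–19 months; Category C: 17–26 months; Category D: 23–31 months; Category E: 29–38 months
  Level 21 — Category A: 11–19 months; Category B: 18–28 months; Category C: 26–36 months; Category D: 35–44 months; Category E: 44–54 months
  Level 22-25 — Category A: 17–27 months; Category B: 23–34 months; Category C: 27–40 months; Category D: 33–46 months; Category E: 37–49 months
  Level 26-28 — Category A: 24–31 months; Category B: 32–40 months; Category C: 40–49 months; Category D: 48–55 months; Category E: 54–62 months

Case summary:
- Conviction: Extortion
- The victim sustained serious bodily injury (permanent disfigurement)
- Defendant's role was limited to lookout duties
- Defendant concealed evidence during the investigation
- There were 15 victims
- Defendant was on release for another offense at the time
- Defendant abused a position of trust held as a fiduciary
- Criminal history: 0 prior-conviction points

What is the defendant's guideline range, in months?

Base offense level for extortion: 24.
§1 applies: 24 + 2 = 26.
§3 applies: 26 − 2 = 24.
§5 applies (level before this adjustment is 24 ≥ 17, so +5): 24 + 5 = 29.
§6 applies: 29 + 2 = 31.
§7 applies: 31 + 2 = 33.
§8 applies (level before this adjustment is 33 ≥ 17, so +3): 33 + 3 = 36.
Level 36 exceeds the maximum of 28; capped at 28.
Final offense level: 28.
Criminal history: 0 prior points → Category A (0-1).
Level 28 falls in the 26-28 band.
Grid: Level 26-28 × Category A = 24-31 months.

24-31 months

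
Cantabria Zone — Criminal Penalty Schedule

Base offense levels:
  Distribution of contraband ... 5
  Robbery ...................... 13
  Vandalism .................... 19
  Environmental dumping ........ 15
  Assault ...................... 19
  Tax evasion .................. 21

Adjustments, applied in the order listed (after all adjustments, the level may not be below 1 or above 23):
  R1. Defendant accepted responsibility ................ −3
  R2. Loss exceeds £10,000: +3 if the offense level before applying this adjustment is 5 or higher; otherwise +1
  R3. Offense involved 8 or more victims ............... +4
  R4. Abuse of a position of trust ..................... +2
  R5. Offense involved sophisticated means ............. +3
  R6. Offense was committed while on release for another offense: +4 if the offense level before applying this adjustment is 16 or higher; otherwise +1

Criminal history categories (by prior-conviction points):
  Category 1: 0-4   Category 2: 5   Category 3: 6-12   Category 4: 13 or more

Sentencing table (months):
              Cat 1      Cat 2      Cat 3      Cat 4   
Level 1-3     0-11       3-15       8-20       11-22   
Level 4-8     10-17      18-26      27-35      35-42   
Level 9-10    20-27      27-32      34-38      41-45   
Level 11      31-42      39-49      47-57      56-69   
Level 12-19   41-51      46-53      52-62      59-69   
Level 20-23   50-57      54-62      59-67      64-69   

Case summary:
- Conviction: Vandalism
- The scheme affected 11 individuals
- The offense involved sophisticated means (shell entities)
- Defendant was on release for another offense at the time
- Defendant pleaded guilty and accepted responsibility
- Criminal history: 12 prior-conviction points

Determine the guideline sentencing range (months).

Base offense level for vandalism: 19.
R1 applies: 19 − 3 = 16.
R2 does not apply.
R3 applies: 16 + 4 = 20.
R5 applies: 20 + 3 = 23.
R6 applies (level before this adjustment is 23 ≥ 16, so +4): 23 + 4 = 27.
Level 27 exceeds the maximum of 23; capped at 23.
Final offense level: 23.
Criminal history: 12 prior points → Category 3 (6-12).
Level 23 falls in the 20-23 band.
Grid: Level 20-23 × Category 3 = 59-67 months.

59-67 months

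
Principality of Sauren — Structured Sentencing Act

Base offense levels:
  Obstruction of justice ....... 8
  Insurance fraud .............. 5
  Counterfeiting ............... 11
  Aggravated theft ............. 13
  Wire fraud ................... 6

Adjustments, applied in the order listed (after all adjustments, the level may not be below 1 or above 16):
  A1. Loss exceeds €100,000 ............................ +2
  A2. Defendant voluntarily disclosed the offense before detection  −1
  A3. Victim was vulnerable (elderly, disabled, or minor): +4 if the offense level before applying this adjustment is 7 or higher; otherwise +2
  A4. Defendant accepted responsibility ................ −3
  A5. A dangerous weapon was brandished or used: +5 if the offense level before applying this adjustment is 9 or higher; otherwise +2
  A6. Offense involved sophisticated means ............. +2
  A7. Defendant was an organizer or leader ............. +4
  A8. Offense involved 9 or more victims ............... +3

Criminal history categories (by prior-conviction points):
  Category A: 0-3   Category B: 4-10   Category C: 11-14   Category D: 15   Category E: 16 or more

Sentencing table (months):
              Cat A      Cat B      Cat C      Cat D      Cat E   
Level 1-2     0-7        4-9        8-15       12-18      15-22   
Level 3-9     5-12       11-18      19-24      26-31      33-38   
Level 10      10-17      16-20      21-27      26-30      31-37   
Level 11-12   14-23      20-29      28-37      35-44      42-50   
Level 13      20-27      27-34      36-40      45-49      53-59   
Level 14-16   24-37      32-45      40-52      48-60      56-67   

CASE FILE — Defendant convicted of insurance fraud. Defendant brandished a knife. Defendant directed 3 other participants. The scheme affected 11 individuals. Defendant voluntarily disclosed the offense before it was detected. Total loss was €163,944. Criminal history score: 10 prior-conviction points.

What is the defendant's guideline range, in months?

32-45 months

Base offense level for insurance fraud: 5.
A1 applies: 5 + 2 = 7.
A2 applies: 7 − 1 = 6.
A3 does not apply.
A4 does not apply.
A5 applies (level before this adjustment is 6 < 9, so +2): 6 + 2 = 8.
A7 applies: 8 + 4 = 12.
A8 applies: 12 + 3 = 15.
Final offense level: 15.
Criminal history: 10 prior points → Category B (4-10).
Level 15 falls in the 14-16 band.
Grid: Level 14-16 × Category B = 32-45 months.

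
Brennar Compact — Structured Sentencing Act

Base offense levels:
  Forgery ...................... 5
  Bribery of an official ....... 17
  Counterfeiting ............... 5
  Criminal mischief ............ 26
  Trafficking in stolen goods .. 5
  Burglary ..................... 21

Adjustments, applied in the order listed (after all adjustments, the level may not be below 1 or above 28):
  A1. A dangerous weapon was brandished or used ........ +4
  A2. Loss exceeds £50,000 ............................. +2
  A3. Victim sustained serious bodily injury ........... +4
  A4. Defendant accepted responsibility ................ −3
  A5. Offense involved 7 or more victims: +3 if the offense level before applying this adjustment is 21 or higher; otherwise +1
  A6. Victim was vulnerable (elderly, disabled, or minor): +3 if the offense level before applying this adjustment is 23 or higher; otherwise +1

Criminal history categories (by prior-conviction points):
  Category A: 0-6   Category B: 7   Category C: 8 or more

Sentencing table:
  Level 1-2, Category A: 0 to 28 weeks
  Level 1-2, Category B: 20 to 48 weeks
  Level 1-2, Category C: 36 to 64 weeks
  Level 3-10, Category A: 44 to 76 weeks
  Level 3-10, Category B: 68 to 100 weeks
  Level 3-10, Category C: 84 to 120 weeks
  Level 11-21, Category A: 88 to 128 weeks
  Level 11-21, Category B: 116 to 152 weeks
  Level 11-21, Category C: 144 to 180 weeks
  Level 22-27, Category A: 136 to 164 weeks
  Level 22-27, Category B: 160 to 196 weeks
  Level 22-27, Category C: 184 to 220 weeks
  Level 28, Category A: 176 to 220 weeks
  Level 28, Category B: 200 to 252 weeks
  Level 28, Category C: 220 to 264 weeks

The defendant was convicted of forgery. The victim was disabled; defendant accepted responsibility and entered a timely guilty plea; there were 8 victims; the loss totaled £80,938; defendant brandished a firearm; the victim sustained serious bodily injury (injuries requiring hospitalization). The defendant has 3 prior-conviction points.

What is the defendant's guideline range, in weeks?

88-128 weeks

Base offense level for forgery: 5.
A1 applies: 5 + 4 = 9.
A2 applies: 9 + 2 = 11.
A3 applies: 11 + 4 = 15.
A4 applies: 15 − 3 = 12.
A5 applies (level before this adjustment is 12 < 21, so +1): 12 + 1 = 13.
A6 applies (level before this adjustment is 13 < 23, so +1): 13 + 1 = 14.
Final offense level: 14.
Criminal history: 3 prior points → Category A (0-6).
Level 14 falls in the 11-21 band.
Grid: Level 11-21 × Category A = 88-128 weeks.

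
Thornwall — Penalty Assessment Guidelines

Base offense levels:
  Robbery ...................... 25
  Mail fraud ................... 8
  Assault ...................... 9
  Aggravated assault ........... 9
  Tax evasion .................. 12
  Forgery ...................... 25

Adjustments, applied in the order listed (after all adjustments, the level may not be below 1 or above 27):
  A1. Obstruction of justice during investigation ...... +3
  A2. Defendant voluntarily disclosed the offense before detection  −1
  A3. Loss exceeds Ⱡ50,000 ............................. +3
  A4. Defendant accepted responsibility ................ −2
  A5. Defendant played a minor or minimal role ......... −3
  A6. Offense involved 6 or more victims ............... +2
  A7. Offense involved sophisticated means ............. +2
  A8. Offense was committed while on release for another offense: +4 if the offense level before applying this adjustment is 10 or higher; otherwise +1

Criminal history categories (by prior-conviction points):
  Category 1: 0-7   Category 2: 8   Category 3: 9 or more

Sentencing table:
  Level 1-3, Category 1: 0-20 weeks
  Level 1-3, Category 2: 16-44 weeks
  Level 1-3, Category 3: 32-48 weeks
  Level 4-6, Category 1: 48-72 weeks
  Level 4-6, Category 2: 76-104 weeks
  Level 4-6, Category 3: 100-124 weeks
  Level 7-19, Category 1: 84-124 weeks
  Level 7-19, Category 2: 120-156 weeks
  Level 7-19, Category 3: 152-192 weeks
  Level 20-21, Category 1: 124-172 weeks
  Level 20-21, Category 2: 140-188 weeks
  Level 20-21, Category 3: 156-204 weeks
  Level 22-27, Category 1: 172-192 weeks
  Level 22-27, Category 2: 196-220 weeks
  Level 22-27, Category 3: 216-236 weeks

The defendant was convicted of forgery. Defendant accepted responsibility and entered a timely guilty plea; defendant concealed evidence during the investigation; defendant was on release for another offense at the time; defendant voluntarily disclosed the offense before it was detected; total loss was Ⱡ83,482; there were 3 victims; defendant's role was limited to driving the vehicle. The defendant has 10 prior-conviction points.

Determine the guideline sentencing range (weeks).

216-236 weeks

Base offense level for forgery: 25.
A1 applies: 25 + 3 = 28.
A2 applies: 28 − 1 = 27.
A3 applies: 27 + 3 = 30.
A4 applies: 30 − 2 = 28.
A5 applies: 28 − 3 = 25.
A8 applies (level before this adjustment is 25 ≥ 10, so +4): 25 + 4 = 29.
Level 29 exceeds the maximum of 27; capped at 27.
Final offense level: 27.
Criminal history: 10 prior points → Category 3 (9+).
Level 27 falls in the 22-27 band.
Grid: Level 22-27 × Category 3 = 216-236 weeks.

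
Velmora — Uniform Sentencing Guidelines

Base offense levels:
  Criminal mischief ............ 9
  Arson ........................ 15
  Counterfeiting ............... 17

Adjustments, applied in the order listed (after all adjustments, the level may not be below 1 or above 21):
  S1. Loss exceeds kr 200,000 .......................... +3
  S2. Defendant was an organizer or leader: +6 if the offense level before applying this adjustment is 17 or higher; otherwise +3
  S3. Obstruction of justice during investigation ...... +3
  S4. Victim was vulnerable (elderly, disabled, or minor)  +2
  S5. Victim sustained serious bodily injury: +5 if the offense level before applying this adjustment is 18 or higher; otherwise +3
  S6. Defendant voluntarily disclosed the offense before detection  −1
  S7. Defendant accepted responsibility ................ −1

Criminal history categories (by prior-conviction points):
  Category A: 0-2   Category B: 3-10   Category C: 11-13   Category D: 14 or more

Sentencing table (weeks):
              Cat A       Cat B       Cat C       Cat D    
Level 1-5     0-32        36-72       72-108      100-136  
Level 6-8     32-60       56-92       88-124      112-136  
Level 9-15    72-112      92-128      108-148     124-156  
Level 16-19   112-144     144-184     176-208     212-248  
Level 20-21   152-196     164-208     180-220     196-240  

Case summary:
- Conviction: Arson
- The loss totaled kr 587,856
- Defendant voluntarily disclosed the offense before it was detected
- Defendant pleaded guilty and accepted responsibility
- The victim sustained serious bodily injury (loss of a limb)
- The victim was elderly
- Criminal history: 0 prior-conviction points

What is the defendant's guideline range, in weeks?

Base offense level for arson: 15.
S1 applies: 15 + 3 = 18.
S4 applies: 18 + 2 = 20.
S5 applies (level before this adjustment is 20 ≥ 18, so +5): 20 + 5 = 25.
S6 applies: 25 − 1 = 24.
S7 applies: 24 − 1 = 23.
Level 23 exceeds the maximum of 21; capped at 21.
Final offense level: 21.
Criminal history: 0 prior points → Category A (0-2).
Level 21 falls in the 20-21 band.
Grid: Level 20-21 × Category A = 152-196 weeks.

152-196 weeks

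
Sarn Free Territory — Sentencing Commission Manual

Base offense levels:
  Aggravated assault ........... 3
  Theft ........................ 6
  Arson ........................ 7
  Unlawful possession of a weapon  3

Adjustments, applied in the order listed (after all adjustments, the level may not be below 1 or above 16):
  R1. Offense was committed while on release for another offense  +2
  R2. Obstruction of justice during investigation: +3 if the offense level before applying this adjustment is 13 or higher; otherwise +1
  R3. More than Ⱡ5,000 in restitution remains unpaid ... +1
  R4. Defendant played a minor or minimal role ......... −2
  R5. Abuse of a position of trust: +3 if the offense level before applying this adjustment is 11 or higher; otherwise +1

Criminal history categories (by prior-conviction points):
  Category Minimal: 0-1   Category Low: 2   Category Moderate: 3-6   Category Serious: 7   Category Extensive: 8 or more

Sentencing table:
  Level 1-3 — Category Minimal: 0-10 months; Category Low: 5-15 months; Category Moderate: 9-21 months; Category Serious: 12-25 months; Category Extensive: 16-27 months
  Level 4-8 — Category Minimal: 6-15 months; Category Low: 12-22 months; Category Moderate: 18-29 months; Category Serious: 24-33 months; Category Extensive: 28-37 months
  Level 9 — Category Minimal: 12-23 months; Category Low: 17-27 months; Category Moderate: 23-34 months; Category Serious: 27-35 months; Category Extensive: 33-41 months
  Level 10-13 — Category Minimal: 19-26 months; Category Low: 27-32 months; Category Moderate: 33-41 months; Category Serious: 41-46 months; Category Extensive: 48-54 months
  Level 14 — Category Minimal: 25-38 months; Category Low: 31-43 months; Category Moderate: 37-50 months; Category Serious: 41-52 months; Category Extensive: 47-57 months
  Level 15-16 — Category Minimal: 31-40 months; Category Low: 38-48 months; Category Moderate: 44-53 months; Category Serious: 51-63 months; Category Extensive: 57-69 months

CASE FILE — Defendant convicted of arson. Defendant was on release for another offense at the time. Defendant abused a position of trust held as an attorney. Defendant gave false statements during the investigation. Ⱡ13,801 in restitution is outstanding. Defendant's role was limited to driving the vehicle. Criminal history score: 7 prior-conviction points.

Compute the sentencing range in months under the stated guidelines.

Base offense level for arson: 7.
R1 applies: 7 + 2 = 9.
R2 applies (level before this adjustment is 9 < 13, so +1): 9 + 1 = 10.
R3 applies: 10 + 1 = 11.
R4 applies: 11 − 2 = 9.
R5 applies (level before this adjustment is 9 < 11, so +1): 9 + 1 = 10.
Final offense level: 10.
Criminal history: 7 prior points → Category Serious (7).
Level 10 falls in the 10-13 band.
Grid: Level 10-13 × Category Serious = 41-46 months.

41-46 months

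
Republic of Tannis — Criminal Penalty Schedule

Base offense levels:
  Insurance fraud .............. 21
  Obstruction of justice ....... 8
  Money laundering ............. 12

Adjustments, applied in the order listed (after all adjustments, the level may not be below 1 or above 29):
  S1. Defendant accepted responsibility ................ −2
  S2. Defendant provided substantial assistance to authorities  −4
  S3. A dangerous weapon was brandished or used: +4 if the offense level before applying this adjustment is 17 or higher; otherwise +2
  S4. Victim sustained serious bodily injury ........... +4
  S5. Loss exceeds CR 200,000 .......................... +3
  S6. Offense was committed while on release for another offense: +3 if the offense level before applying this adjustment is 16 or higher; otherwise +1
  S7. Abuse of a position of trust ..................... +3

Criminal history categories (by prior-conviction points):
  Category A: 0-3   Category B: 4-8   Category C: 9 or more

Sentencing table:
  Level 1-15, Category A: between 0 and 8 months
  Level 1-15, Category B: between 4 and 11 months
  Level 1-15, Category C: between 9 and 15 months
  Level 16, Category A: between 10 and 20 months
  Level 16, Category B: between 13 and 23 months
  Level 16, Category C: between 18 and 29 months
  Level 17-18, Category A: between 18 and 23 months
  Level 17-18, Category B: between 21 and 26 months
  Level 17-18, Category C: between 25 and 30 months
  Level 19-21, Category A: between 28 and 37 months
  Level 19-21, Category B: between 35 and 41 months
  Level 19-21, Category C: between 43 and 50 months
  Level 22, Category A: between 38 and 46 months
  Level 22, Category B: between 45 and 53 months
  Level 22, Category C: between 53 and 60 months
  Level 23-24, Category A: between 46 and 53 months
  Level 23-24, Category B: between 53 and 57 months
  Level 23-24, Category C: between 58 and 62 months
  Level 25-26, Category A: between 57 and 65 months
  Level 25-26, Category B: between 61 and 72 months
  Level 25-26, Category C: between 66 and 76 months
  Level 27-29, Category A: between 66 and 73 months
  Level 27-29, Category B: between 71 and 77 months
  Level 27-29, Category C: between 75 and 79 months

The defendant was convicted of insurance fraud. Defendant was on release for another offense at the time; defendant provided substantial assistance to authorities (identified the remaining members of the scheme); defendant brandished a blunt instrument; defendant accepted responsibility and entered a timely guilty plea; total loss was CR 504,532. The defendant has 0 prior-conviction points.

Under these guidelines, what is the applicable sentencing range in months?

Base offense level for insurance fraud: 21.
S1 applies: 21 − 2 = 19.
S2 applies: 19 − 4 = 15.
S3 applies (level before this adjustment is 15 < 17, so +2): 15 + 2 = 17.
S5 applies: 17 + 3 = 20.
S6 applies (level before this adjustment is 20 ≥ 16, so +3): 20 + 3 = 23.
S7 does not apply.
Final offense level: 23.
Criminal history: 0 prior points → Category A (0-3).
Level 23 falls in the 23-24 band.
Grid: Level 23-24 × Category A = 46-53 months.

46-53 months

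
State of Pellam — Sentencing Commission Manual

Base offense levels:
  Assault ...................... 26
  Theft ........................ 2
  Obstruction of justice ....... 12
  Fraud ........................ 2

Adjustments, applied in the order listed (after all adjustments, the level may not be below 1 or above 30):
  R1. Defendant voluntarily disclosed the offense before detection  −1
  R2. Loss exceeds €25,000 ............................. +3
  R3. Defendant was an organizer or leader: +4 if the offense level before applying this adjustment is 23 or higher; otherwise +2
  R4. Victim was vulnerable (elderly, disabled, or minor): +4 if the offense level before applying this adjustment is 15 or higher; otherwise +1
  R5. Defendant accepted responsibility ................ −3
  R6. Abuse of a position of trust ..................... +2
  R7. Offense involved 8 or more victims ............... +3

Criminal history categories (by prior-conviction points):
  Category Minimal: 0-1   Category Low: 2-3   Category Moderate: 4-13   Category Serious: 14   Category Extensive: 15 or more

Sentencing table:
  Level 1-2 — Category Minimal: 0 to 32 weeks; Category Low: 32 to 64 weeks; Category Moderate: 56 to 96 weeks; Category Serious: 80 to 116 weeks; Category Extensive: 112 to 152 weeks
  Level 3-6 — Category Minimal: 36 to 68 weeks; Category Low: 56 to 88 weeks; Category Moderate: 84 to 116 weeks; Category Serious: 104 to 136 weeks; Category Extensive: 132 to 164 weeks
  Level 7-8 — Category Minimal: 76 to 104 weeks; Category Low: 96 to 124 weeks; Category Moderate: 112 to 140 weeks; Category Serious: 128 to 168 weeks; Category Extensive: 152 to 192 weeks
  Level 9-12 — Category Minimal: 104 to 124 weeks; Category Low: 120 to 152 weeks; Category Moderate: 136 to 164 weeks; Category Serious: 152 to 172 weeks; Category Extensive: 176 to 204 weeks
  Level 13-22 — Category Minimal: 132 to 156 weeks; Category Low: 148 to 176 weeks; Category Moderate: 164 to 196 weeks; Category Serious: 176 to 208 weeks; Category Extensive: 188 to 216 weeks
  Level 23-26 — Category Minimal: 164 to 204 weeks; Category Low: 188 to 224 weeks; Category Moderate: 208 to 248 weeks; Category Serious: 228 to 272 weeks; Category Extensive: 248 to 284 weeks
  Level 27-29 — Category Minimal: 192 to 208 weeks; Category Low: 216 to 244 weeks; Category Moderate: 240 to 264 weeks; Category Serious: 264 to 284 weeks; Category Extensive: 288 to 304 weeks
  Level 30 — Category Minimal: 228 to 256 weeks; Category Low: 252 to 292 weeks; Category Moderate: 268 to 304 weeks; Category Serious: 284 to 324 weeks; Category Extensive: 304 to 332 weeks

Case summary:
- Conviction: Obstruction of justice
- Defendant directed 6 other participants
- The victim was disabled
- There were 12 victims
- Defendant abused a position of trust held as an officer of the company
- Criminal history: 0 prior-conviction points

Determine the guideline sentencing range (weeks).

132-156 weeks

Base offense level for obstruction of justice: 12.
R1 does not apply.
R3 applies (level before this adjustment is 12 < 23, so +2): 12 + 2 = 14.
R4 applies (level before this adjustment is 14 < 15, so +1): 14 + 1 = 15.
R6 applies: 15 + 2 = 17.
R7 applies: 17 + 3 = 20.
Final offense level: 20.
Criminal history: 0 prior points → Category Minimal (0-1).
Level 20 falls in the 13-22 band.
Grid: Level 13-22 × Category Minimal = 132-156 weeks.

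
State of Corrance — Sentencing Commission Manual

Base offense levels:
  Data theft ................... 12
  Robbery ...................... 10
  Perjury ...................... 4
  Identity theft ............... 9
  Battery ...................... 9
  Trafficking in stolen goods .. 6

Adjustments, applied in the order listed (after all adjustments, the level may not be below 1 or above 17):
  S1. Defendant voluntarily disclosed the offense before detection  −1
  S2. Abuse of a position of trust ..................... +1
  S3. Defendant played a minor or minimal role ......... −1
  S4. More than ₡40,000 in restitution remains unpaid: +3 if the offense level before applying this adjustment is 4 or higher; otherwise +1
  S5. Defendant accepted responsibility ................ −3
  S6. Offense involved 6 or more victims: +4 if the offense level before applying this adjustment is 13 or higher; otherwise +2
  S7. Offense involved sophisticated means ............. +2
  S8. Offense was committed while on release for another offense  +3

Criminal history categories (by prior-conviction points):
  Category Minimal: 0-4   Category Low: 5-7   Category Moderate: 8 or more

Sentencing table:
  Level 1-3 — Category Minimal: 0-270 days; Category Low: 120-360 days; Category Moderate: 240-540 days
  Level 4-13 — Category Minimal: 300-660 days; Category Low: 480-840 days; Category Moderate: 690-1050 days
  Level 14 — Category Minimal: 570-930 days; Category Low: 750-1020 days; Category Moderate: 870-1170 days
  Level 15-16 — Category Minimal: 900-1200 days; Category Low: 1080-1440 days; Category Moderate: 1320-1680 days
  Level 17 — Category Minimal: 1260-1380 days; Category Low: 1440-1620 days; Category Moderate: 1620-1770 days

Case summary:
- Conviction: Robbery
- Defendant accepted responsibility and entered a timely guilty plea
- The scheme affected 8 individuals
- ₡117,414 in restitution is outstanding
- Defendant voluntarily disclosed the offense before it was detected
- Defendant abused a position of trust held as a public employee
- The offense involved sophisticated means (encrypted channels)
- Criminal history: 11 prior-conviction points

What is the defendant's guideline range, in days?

Base offense level for robbery: 10.
S1 applies: 10 − 1 = 9.
S2 applies: 9 + 1 = 10.
S4 applies (level before this adjustment is 10 ≥ 4, so +3): 10 + 3 = 13.
S5 applies: 13 − 3 = 10.
S6 applies (level before this adjustment is 10 < 13, so +2): 10 + 2 = 12.
S7 applies: 12 + 2 = 14.
Final offense level: 14.
Criminal history: 11 prior points → Category Moderate (8+).
Level 14 falls in the 14 band.
Grid: Level 14 × Category Moderate = 870-1170 days.

870-1170 days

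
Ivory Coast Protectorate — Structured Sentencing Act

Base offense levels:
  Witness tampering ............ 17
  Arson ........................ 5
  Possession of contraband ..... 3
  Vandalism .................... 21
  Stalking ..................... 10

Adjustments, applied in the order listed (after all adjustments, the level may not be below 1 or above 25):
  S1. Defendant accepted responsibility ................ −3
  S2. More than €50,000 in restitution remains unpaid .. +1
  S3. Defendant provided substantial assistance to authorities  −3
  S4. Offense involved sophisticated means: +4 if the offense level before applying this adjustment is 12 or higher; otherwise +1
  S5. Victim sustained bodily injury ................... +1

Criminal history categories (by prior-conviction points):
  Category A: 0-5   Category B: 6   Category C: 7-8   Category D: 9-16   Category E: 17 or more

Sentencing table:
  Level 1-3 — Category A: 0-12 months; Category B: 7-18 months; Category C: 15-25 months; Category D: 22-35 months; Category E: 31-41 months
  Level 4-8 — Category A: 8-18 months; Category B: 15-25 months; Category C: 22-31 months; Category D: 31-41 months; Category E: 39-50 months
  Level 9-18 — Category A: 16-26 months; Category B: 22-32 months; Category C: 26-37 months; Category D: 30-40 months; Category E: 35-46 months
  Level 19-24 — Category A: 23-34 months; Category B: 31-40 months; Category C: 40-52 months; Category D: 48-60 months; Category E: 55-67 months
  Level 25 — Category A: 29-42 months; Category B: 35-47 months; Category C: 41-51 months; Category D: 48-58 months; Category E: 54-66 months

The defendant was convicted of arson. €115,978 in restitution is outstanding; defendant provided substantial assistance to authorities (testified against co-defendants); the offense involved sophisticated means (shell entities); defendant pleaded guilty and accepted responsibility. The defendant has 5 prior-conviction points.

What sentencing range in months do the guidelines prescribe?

0-12 months

Base offense level for arson: 5.
S1 applies: 5 − 3 = 2.
S2 applies: 2 + 1 = 3.
S3 applies: 3 − 3 = 0.
S4 applies (level before this adjustment is 0 < 12, so +1): 0 + 1 = 1.
Final offense level: 1.
Criminal history: 5 prior points → Category A (0-5).
Level 1 falls in the 1-3 band.
Grid: Level 1-3 × Category A = 0-12 months.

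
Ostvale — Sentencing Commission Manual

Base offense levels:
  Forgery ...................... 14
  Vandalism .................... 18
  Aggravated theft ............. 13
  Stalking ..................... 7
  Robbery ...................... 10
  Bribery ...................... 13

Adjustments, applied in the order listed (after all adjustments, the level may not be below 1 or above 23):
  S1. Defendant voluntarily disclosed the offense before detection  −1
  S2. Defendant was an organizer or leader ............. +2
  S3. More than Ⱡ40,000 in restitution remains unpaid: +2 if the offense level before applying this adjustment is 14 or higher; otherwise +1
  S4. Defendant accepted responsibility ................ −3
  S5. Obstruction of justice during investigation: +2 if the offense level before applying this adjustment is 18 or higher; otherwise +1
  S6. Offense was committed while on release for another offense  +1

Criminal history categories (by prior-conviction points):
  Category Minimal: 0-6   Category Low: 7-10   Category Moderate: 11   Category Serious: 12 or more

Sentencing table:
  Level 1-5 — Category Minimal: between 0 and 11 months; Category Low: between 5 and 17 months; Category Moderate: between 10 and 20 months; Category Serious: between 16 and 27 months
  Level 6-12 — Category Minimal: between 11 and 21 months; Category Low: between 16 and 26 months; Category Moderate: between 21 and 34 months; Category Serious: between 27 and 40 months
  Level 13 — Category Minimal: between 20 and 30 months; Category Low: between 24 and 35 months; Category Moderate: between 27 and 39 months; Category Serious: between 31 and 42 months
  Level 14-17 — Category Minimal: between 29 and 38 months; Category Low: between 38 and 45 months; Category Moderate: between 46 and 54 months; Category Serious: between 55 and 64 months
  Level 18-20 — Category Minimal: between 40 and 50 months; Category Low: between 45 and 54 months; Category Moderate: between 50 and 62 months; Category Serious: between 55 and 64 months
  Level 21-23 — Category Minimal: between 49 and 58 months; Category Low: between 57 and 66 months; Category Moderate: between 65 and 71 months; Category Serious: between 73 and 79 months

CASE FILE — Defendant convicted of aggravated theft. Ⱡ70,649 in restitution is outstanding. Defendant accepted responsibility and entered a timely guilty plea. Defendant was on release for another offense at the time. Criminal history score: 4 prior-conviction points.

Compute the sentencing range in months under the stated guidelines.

Base offense level for aggravated theft: 13.
S1 does not apply.
S2 does not apply.
S3 applies (level before this adjustment is 13 < 14, so +1): 13 + 1 = 14.
S4 applies: 14 − 3 = 11.
S6 applies: 11 + 1 = 12.
Final offense level: 12.
Criminal history: 4 prior points → Category Minimal (0-6).
Level 12 falls in the 6-12 band.
Grid: Level 6-12 × Category Minimal = 11-21 months.

11-21 months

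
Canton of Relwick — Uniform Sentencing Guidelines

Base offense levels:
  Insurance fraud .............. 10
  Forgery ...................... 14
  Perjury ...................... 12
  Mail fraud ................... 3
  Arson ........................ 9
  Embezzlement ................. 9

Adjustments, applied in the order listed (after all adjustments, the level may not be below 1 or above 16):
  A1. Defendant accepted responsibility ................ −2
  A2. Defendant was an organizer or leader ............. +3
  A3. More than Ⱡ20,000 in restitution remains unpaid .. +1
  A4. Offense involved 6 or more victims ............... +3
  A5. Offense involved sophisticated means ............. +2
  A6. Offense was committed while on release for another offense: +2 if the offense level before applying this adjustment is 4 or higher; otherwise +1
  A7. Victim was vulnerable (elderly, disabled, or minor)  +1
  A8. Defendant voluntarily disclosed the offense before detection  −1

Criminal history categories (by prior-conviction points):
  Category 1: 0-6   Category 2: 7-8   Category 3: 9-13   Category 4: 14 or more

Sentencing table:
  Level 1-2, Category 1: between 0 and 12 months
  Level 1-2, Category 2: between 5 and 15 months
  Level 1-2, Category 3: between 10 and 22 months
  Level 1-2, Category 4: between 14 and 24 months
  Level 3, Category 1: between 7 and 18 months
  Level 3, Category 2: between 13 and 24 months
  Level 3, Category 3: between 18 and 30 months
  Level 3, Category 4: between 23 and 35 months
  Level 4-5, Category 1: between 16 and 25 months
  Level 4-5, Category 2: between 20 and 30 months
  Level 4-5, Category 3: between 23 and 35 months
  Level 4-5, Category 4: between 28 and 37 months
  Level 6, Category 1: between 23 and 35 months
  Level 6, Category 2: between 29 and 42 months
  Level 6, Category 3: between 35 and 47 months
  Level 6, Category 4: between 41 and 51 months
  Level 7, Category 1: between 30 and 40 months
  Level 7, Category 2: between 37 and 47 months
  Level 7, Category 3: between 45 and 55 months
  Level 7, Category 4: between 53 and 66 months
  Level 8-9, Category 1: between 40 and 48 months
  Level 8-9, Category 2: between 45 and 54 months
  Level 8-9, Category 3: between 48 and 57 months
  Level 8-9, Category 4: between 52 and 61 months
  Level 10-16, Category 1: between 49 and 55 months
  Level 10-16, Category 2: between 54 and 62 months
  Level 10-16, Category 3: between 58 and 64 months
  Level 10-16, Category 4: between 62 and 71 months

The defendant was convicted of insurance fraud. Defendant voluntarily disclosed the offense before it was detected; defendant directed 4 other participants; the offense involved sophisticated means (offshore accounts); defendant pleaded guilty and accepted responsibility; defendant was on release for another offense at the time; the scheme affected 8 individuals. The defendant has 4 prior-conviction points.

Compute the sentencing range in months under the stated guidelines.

49-55 months

Base offense level for insurance fraud: 10.
A1 applies: 10 − 2 = 8.
A2 applies: 8 + 3 = 11.
A4 applies: 11 + 3 = 14.
A5 applies: 14 + 2 = 16.
A6 applies (level before this adjustment is 16 ≥ 4, so +2): 16 + 2 = 18.
A7 does not apply.
A8 applies: 18 − 1 = 17.
Level 17 exceeds the maximum of 16; capped at 16.
Final offense level: 16.
Criminal history: 4 prior points → Category 1 (0-6).
Level 16 falls in the 10-16 band.
Grid: Level 10-16 × Category 1 = 49-55 months.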